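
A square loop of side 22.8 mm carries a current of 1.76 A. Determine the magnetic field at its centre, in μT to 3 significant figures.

B ≈ 87.3 μT

Each side is a finite straight segment at perpendicular distance d = a/(2 tan(π/4)) = 0.0114 m from the centre, with end-angles ±π/4.
One side contributes B₁ = (μ₀I/4πd)·2 sin(π/4) = 2.18×10⁻⁵ T.
All 4 sides add in the same direction: B = 4 × 2.18×10⁻⁵ = 8.73×10⁻⁵ T.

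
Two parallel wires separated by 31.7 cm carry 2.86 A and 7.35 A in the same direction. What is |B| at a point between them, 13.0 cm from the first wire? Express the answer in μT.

Each long wire gives B = μ₀I/(2πd). Distances are d₁ = 0.13 m and d₂ = 0.187 m.
B₁ = 4.40×10⁻⁶ T, B₂ = 7.86×10⁻⁶ T.
Between parallel currents the two contributions point in opposite directions, so they subtract. B = |B₁ − B₂| = |4.40×10⁻⁶ − 7.86×10⁻⁶| = 3.46×10⁻⁶ T.

B ≈ 3.46 μT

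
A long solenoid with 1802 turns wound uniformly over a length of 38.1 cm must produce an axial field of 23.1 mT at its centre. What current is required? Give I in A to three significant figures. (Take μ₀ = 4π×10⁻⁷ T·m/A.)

I ≈ 3.89 A

Inside a long solenoid B = μ₀nI with n = 4730 m⁻¹, so I = B/(μ₀n).
I = 2.31×10⁻² / (4π×10⁻⁷ × 4730) = 3.89 A.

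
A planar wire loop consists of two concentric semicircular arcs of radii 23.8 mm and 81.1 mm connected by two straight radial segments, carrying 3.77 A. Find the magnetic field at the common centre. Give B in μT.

B ≈ 35.2 μT

The radial connectors point toward the centre, so dl × r̂ = 0 and they contribute nothing.
Each semicircle gives μ₀I/(4R): inner arc 4.98×10⁻⁵ T, outer arc 1.46×10⁻⁵ T.
The two arcs carry current in opposite angular senses, so their fields oppose: B = |4.98×10⁻⁵ − 1.46×10⁻⁵| = 3.52×10⁻⁵ T.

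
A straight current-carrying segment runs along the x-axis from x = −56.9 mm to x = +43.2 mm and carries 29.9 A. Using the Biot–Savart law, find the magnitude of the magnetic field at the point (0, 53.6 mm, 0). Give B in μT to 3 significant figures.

B ≈ 75.6 μT

For a finite straight segment, B = (μ₀I/4πd)(sinθ₁ + sinθ₂), where θ₁, θ₂ are the angles from the perpendicular to each end.
The perpendicular distance is d = 0.0536 m; the end-offsets along the wire are a = 0.0569 m and b = 0.0432 m.
sinθ₁ = 0.0569/√(0.0569²+0.0536²) = 0.7279; sinθ₂ = 0.0432/√(0.0432²+0.0536²) = 0.6275.
B = (4π×10⁻⁷ × 29.9) / (4π × 0.0536) × (0.7279 + 0.6275) = 7.56×10⁻⁵ T.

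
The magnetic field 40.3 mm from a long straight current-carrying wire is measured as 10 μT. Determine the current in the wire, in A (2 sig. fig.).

I ≈ 2.0 A

For a long straight wire B = μ₀I/(2πd), so I = 2πdB/μ₀.
I = 2π × 0.0403 × 1.00×10⁻⁵ / (4π×10⁻⁷) = 2.01 A.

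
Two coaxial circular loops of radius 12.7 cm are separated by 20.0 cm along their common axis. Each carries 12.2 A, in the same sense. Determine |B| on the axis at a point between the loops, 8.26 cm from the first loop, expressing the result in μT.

Each loop contributes B = μ₀IR²/[2(R²+z²)^(3/2)] on the axis, with z measured from that loop.
Loop 1 (z = 0.0826 m): B₁ = 3.56×10⁻⁵ T. Loop 2 (z = 0.1174 m): B₂ = 2.39×10⁻⁵ T.
The fields add: B = B₁ + B₂ = 5.95×10⁻⁵ T.

B ≈ 59.5 μT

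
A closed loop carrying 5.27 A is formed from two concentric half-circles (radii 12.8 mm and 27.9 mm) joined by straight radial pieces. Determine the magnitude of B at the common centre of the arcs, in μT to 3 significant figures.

The radial connectors point toward the centre, so dl × r̂ = 0 and they contribute nothing.
Each semicircle gives μ₀I/(4R): inner arc 1.29×10⁻⁴ T, outer arc 5.93×10⁻⁵ T.
The two arcs carry current in opposite angular senses, so their fields oppose: B = |1.29×10⁻⁴ − 5.93×10⁻⁵| = 7.00×10⁻⁵ T.

B ≈ 70.0 μT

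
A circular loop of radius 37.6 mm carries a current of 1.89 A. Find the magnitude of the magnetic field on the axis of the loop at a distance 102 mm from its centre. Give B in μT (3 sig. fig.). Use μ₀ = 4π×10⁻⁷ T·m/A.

B ≈ 1.31 μT

On the axis of a circular loop, B = μ₀IR² / [2(R²+z²)^(3/2)].
R² + z² = (0.0376)² + (0.102)² = 0.01182 m², and (R²+z²)^(3/2) = 1.28×10⁻³ m³.
B = (4π×10⁻⁷ × 1.89 × 0.001414) / (2 × 1.28×10⁻³) = 1.31×10⁻⁶ T.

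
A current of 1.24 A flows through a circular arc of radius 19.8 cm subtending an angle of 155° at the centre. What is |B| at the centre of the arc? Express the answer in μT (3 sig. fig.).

B ≈ 1.69 μT

The Biot–Savart field of a circular arc at its centre is B = μ₀Iφ/(4πR), with φ = 2.705 rad.
B = (4π×10⁻⁷ × 1.24 × 2.705) / (4π × 0.198) = 1.69×10⁻⁶ T.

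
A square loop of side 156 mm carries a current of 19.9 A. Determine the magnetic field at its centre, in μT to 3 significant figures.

B ≈ 144 μT

Each side is a finite straight segment at perpendicular distance d = a/(2 tan(π/4)) = 0.078 m from the centre, with end-angles ±π/4.
One side contributes B₁ = (μ₀I/4πd)·2 sin(π/4) = 3.61×10⁻⁵ T.
All 4 sides add in the same direction: B = 4 × 3.61×10⁻⁵ = 1.44×10⁻⁴ T.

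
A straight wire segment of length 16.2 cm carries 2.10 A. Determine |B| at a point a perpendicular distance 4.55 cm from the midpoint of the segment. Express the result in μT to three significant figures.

B ≈ 8.05 μT

For a finite straight segment, B = (μ₀I/4πd)(sinθ₁ + sinθ₂), where θ₁, θ₂ are the angles from the perpendicular to each end.
The perpendicular from the point meets the wire at its midpoint, so each end is L/2 = 0.081 m away along the wire.
sinθ₁ = 0.081/√(0.081²+0.0455²) = 0.8719; sinθ₂ = 0.081/√(0.081²+0.0455²) = 0.8719.
B = (4π×10⁻⁷ × 2.10) / (4π × 0.0455) × (0.8719 + 0.8719) = 8.05×10⁻⁶ T.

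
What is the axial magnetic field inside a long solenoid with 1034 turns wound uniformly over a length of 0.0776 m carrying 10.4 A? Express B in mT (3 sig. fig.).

B ≈ 174 mT

Inside a long solenoid, B = μ₀nI with n = 1.332×10⁴ turns/m.
B = 4π×10⁻⁷ × 1.332×10⁴ × 10.4 = 0.174 T.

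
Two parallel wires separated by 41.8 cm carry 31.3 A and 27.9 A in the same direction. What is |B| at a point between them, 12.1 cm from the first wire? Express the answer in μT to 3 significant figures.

Each long wire gives B = μ₀I/(2πd). Distances are d₁ = 0.121 m and d₂ = 0.297 m.
B₁ = 5.17×10⁻⁵ T, B₂ = 1.88×10⁻⁵ T.
Between parallel currents the two contributions point in opposite directions, so they subtract. B = |B₁ − B₂| = |5.17×10⁻⁵ − 1.88×10⁻⁵| = 3.29×10⁻⁵ T.

B ≈ 32.9 μT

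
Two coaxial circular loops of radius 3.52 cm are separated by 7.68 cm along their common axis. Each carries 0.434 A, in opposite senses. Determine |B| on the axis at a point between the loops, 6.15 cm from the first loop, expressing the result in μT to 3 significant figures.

B ≈ 5.03 μT

Each loop contributes B = μ₀IR²/[2(R²+z²)^(3/2)] on the axis, with z measured from that loop.
Loop 1 (z = 0.0615 m): B₁ = 9.50×10⁻⁷ T. Loop 2 (z = 0.0153 m): B₂ = 5.98×10⁻⁶ T.
The fields oppose: B = |B₁ − B₂| = 5.03×10⁻⁶ T.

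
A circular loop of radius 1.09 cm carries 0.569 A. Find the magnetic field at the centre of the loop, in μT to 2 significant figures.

At the centre of a circular loop the Biot–Savart law gives B = μ₀I/(2R).
B = (4π×10⁻⁷ × 0.569) / (2 × 0.0109) = 3.28×10⁻⁵ T.

B ≈ 33 μT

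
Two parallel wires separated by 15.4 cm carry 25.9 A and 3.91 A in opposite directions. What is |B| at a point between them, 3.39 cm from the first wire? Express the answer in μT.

Each long wire gives B = μ₀I/(2πd). Distances are d₁ = 0.0339 m and d₂ = 0.1201 m.
B₁ = 1.53×10⁻⁴ T, B₂ = 6.51×10⁻⁶ T.
Between antiparallel currents both contributions point the same way, so they add. B = B₁ + B₂ = 1.53×10⁻⁴ + 6.51×10⁻⁶ = 1.59×10⁻⁴ T.

B ≈ 159 μT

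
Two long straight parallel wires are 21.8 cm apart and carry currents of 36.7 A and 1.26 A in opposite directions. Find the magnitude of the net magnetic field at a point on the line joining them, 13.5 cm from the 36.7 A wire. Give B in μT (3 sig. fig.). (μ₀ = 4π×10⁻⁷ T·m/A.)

B ≈ 57.4 μT

Each long wire gives B = μ₀I/(2πd). Distances are d₁ = 0.135 m and d₂ = 0.083 m.
B₁ = 5.44×10⁻⁵ T, B₂ = 3.04×10⁻⁶ T.
Between antiparallel currents both contributions point the same way, so they add. B = B₁ + B₂ = 5.44×10⁻⁵ + 3.04×10⁻⁶ = 5.74×10⁻⁵ T.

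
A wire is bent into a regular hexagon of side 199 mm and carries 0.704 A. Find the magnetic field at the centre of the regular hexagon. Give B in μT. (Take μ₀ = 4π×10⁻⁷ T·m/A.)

Each side is a finite straight segment at perpendicular distance d = a/(2 tan(π/6)) = 0.1723 m from the centre, with end-angles ±π/6.
One side contributes B₁ = (μ₀I/4πd)·2 sin(π/6) = 4.08×10⁻⁷ T.
All 6 sides add in the same direction: B = 6 × 4.08×10⁻⁷ = 2.45×10⁻⁶ T.

B ≈ 2.45 μT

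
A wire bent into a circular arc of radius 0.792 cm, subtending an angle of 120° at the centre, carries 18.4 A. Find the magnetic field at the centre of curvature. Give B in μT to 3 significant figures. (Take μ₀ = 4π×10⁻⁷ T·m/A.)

B ≈ 487 μT

The Biot–Savart field of a circular arc at its centre is B = μ₀Iφ/(4πR), with φ = 2.094 rad.
B = (4π×10⁻⁷ × 18.4 × 2.094) / (4π × 0.00792) = 4.87×10⁻⁴ T.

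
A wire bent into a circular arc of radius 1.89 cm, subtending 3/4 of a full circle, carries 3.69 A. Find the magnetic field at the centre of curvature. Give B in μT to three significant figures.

B ≈ 92.0 μT

The Biot–Savart field of a circular arc at its centre is B = μ₀Iφ/(4πR), with φ = 4.712 rad.
B = (4π×10⁻⁷ × 3.69 × 4.712) / (4π × 0.0189) = 9.20×10⁻⁵ T.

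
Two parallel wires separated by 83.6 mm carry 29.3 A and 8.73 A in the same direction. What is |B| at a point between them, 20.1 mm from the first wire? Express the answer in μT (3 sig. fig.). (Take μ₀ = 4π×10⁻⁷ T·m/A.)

B ≈ 264 μT

Each long wire gives B = μ₀I/(2πd). Distances are d₁ = 0.0201 m and d₂ = 0.0635 m.
B₁ = 2.92×10⁻⁴ T, B₂ = 2.75×10⁻⁵ T.
Between parallel currents the two contributions point in opposite directions, so they subtract. B = |B₁ − B₂| = |2.92×10⁻⁴ − 2.75×10⁻⁵| = 2.64×10⁻⁴ T.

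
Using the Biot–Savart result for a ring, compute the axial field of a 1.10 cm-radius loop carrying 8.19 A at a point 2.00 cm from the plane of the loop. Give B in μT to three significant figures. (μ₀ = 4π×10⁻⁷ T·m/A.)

On the axis of a circular loop, B = μ₀IR² / [2(R²+z²)^(3/2)].
R² + z² = (0.011)² + (0.02)² = 0.000521 m², and (R²+z²)^(3/2) = 1.19×10⁻⁵ m³.
B = (4π×10⁻⁷ × 8.19 × 0.000121) / (2 × 1.19×10⁻⁵) = 5.24×10⁻⁵ T.

B ≈ 52.4 μT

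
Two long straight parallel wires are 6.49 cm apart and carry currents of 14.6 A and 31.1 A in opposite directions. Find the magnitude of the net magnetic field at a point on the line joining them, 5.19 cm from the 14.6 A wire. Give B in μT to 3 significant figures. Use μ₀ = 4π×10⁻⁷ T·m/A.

Each long wire gives B = μ₀I/(2πd). Distances are d₁ = 0.0519 m and d₂ = 0.013 m.
B₁ = 5.63×10⁻⁵ T, B₂ = 4.78×10⁻⁴ T.
Between antiparallel currents both contributions point the same way, so they add. B = B₁ + B₂ = 5.63×10⁻⁵ + 4.78×10⁻⁴ = 5.35×10⁻⁴ T.

B ≈ 535 μT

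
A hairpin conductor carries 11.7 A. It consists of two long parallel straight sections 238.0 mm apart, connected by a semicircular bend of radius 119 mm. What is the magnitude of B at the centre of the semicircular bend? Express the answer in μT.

The semicircular arc contributes B_arc = μ₀I·π/(4πR) = μ₀I/(4R) = 3.09×10⁻⁵ T.
Each semi-infinite lead is at perpendicular distance R = 0.119 m from the centre, with the perpendicular foot at its near end, so it contributes μ₀I/(4πR); both point the same way, together 1.97×10⁻⁵ T.
Arc and leads all point the same direction: B = 3.09×10⁻⁵ + 1.97×10⁻⁵ = 5.06×10⁻⁵ T.

B ≈ 50.6 μT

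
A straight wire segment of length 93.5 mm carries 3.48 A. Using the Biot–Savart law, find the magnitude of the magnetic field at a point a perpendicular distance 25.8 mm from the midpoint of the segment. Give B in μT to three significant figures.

B ≈ 23.6 μT

For a finite straight segment, B = (μ₀I/4πd)(sinθ₁ + sinθ₂), where θ₁, θ₂ are the angles from the perpendicular to each end.
The perpendicular from the point meets the wire at its midpoint, so each end is L/2 = 0.04675 m away along the wire.
sinθ₁ = 0.04675/√(0.04675²+0.0258²) = 0.8755; sinθ₂ = 0.04675/√(0.04675²+0.0258²) = 0.8755.
B = (4π×10⁻⁷ × 3.48) / (4π × 0.0258) × (0.8755 + 0.8755) = 2.36×10⁻⁵ T.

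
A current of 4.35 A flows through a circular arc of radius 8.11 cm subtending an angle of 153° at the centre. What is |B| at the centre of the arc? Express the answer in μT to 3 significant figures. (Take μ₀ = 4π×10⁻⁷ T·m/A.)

The Biot–Savart field of a circular arc at its centre is B = μ₀Iφ/(4πR), with φ = 2.67 rad.
B = (4π×10⁻⁷ × 4.35 × 2.67) / (4π × 0.0811) = 1.43×10⁻⁵ T.

B ≈ 14.3 μT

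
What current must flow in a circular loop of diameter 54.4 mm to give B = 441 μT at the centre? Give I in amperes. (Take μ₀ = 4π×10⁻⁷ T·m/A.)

I ≈ 19.1 A

At the centre of a circular loop B = μ₀I/(2R), so I = 2RB/μ₀.
With R = 0.0272 m, I = 2 × 0.0272 × 4.41×10⁻⁴ / (4π×10⁻⁷) = 19.1 A.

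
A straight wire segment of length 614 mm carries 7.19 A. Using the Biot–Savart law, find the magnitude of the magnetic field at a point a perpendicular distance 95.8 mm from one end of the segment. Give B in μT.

For a finite straight segment, B = (μ₀I/4πd)(sinθ₁ + sinθ₂), where θ₁, θ₂ are the angles from the perpendicular to each end.
The perpendicular foot is at one end, so the two end-offsets along the wire are 0 and L = 0.614 m.
sinθ₁ = 0/√(0²+0.0958²) = 0.0000; sinθ₂ = 0.614/√(0.614²+0.0958²) = 0.9880.
B = (4π×10⁻⁷ × 7.19) / (4π × 0.0958) × (0.0000 + 0.9880) = 7.42×10⁻⁶ T.

B ≈ 7.42 μT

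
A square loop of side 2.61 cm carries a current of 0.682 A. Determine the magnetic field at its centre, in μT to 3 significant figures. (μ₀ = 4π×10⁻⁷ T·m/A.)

Each side is a finite straight segment at perpendicular distance d = a/(2 tan(π/4)) = 0.01305 m from the centre, with end-angles ±π/4.
One side contributes B₁ = (μ₀I/4πd)·2 sin(π/4) = 7.39×10⁻⁶ T.
All 4 sides add in the same direction: B = 4 × 7.39×10⁻⁶ = 2.96×10⁻⁵ T.

B ≈ 29.6 μT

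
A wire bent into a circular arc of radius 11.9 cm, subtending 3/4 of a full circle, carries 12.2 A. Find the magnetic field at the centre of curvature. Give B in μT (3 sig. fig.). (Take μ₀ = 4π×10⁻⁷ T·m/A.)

The Biot–Savart field of a circular arc at its centre is B = μ₀Iφ/(4πR), with φ = 4.712 rad.
B = (4π×10⁻⁷ × 12.2 × 4.712) / (4π × 0.119) = 4.83×10⁻⁵ T.

B ≈ 48.3 μT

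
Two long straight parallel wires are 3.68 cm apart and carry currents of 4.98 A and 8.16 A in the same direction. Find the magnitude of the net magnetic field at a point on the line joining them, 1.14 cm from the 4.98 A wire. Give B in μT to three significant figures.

B ≈ 23.1 μT

Each long wire gives B = μ₀I/(2πd). Distances are d₁ = 0.0114 m and d₂ = 0.0254 m.
B₁ = 8.74×10⁻⁵ T, B₂ = 6.43×10⁻⁵ T.
Between parallel currents the two contributions point in opposite directions, so they subtract. B = |B₁ − B₂| = |8.74×10⁻⁵ − 6.43×10⁻⁵| = 2.31×10⁻⁵ T.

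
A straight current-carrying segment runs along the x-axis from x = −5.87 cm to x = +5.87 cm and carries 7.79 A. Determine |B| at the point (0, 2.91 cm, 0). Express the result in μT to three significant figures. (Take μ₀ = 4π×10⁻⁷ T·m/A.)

For a finite straight segment, B = (μ₀I/4πd)(sinθ₁ + sinθ₂), where θ₁, θ₂ are the angles from the perpendicular to each end.
The perpendicular distance is d = 0.0291 m; the end-offsets along the wire are a = 0.0587 m and b = 0.0587 m.
sinθ₁ = 0.0587/√(0.0587²+0.0291²) = 0.8959; sinθ₂ = 0.0587/√(0.0587²+0.0291²) = 0.8959.
B = (4π×10⁻⁷ × 7.79) / (4π × 0.0291) × (0.8959 + 0.8959) = 4.80×10⁻⁵ T.

B ≈ 48.0 μT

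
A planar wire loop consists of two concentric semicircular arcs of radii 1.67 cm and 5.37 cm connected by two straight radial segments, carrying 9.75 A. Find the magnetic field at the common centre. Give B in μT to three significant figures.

B ≈ 126 μT

The radial connectors point toward the centre, so dl × r̂ = 0 and they contribute nothing.
Each semicircle gives μ₀I/(4R): inner arc 1.83×10⁻⁴ T, outer arc 5.70×10⁻⁵ T.
The two arcs carry current in opposite angular senses, so their fields oppose: B = |1.83×10⁻⁴ − 5.70×10⁻⁵| = 1.26×10⁻⁴ T.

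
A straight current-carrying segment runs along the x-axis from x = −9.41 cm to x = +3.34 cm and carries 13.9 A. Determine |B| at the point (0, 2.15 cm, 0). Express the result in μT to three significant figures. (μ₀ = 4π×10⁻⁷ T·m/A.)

For a finite straight segment, B = (μ₀I/4πd)(sinθ₁ + sinθ₂), where θ₁, θ₂ are the angles from the perpendicular to each end.
The perpendicular distance is d = 0.0215 m; the end-offsets along the wire are a = 0.0941 m and b = 0.0334 m.
sinθ₁ = 0.0941/√(0.0941²+0.0215²) = 0.9749; sinθ₂ = 0.0334/√(0.0334²+0.0215²) = 0.8409.
B = (4π×10⁻⁷ × 13.9) / (4π × 0.0215) × (0.9749 + 0.8409) = 1.17×10⁻⁴ T.

B ≈ 117 μT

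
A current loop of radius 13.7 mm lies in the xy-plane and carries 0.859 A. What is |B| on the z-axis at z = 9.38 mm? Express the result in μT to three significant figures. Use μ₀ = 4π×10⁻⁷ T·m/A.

On the axis of a circular loop, B = μ₀IR² / [2(R²+z²)^(3/2)].
R² + z² = (0.0137)² + (0.00938)² = 0.0002757 m², and (R²+z²)^(3/2) = 4.58×10⁻⁶ m³.
B = (4π×10⁻⁷ × 0.859 × 0.0001877) / (2 × 4.58×10⁻⁶) = 2.21×10⁻⁵ T.

B ≈ 22.1 μT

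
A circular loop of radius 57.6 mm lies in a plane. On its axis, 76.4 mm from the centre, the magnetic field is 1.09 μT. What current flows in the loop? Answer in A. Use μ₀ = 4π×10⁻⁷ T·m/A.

I ≈ 0.458 A

On the axis of a loop, B = μ₀IR²/[2(R²+z²)^(3/2)], so I = 2B(R²+z²)^(3/2)/(μ₀R²).
R² + z² = 0.003318 + 0.005837 = 0.009155 m²; raised to 3/2 gives 8.76×10⁻⁴ m³.
I = 2 × 1.09×10⁻⁶ × 8.76×10⁻⁴ / (1.26×10⁻⁶ × 0.003318) = 0.458 A.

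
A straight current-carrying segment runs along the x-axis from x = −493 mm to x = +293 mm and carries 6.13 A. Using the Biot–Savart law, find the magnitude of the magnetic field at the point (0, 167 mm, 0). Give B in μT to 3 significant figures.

B ≈ 6.67 μT

For a finite straight segment, B = (μ₀I/4πd)(sinθ₁ + sinθ₂), where θ₁, θ₂ are the angles from the perpendicular to each end.
The perpendicular distance is d = 0.167 m; the end-offsets along the wire are a = 0.493 m and b = 0.293 m.
sinθ₁ = 0.493/√(0.493²+0.167²) = 0.9471; sinθ₂ = 0.293/√(0.293²+0.167²) = 0.8688.
B = (4π×10⁻⁷ × 6.13) / (4π × 0.167) × (0.9471 + 0.8688) = 6.67×10⁻⁶ T.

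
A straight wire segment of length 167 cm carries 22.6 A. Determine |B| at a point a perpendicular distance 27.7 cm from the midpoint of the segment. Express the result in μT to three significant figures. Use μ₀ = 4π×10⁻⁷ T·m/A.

For a finite straight segment, B = (μ₀I/4πd)(sinθ₁ + sinθ₂), where θ₁, θ₂ are the angles from the perpendicular to each end.
The perpendicular from the point meets the wire at its midpoint, so each end is L/2 = 0.835 m away along the wire.
sinθ₁ = 0.835/√(0.835²+0.277²) = 0.9491; sinθ₂ = 0.835/√(0.835²+0.277²) = 0.9491.
B = (4π×10⁻⁷ × 22.6) / (4π × 0.277) × (0.9491 + 0.9491) = 1.55×10⁻⁵ T.

B ≈ 15.5 μT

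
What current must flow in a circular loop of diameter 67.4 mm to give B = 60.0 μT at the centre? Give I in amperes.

I ≈ 3.22 A

At the centre of a circular loop B = μ₀I/(2R), so I = 2RB/μ₀.
With R = 0.0337 m, I = 2 × 0.0337 × 6.00×10⁻⁵ / (4π×10⁻⁷) = 3.22 A.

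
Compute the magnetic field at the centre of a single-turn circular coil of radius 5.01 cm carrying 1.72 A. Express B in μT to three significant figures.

At the centre of a circular loop the Biot–Savart law gives B = μ₀I/(2R).
B = (4π×10⁻⁷ × 1.72) / (2 × 0.0501) = 2.16×10⁻⁵ T.

B ≈ 21.6 μT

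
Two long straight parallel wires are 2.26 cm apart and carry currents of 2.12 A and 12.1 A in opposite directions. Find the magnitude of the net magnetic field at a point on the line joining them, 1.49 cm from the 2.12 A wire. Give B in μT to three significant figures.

Each long wire gives B = μ₀I/(2πd). Distances are d₁ = 0.0149 m and d₂ = 0.0077 m.
B₁ = 2.85×10⁻⁵ T, B₂ = 3.14×10⁻⁴ T.
Between antiparallel currents both contributions point the same way, so they add. B = B₁ + B₂ = 2.85×10⁻⁵ + 3.14×10⁻⁴ = 3.43×10⁻⁴ T.

B ≈ 343 μT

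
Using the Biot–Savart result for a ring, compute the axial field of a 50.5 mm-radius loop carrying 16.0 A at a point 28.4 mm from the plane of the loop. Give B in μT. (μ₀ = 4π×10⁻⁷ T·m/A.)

On the axis of a circular loop, B = μ₀IR² / [2(R²+z²)^(3/2)].
R² + z² = (0.0505)² + (0.0284)² = 0.003357 m², and (R²+z²)^(3/2) = 1.94×10⁻⁴ m³.
B = (4π×10⁻⁷ × 16.0 × 0.00255) / (2 × 1.94×10⁻⁴) = 1.32×10⁻⁴ T.

B ≈ 132 μT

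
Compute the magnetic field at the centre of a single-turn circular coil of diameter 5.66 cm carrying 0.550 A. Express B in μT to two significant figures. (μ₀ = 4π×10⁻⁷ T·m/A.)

At the centre of a circular loop the Biot–Savart law gives B = μ₀I/(2R) (so R = 0.0283 m).
B = (4π×10⁻⁷ × 0.550) / (2 × 0.0283) = 1.22×10⁻⁵ T.

B ≈ 12 μT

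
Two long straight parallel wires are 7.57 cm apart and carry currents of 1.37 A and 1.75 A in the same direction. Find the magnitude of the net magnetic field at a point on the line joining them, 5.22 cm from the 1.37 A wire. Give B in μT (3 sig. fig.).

Each long wire gives B = μ₀I/(2πd). Distances are d₁ = 0.0522 m and d₂ = 0.0235 m.
B₁ = 5.25×10⁻⁶ T, B₂ = 1.49×10⁻⁵ T.
Between parallel currents the two contributions point in opposite directions, so they subtract. B = |B₁ − B₂| = |5.25×10⁻⁶ − 1.49×10⁻⁵| = 9.64×10⁻⁶ T.

B ≈ 9.64 μT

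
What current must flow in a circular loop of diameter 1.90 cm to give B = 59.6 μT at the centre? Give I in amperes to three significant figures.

I ≈ 0.901 A

At the centre of a circular loop B = μ₀I/(2R), so I = 2RB/μ₀.
With R = 0.0095 m, I = 2 × 0.0095 × 5.96×10⁻⁵ / (4π×10⁻⁷) = 0.901 A.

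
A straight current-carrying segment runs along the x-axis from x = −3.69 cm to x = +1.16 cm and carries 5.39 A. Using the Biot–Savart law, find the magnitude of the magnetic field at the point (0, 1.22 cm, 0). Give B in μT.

For a finite straight segment, B = (μ₀I/4πd)(sinθ₁ + sinθ₂), where θ₁, θ₂ are the angles from the perpendicular to each end.
The perpendicular distance is d = 0.0122 m; the end-offsets along the wire are a = 0.0369 m and b = 0.0116 m.
sinθ₁ = 0.0369/√(0.0369²+0.0122²) = 0.9495; sinθ₂ = 0.0116/√(0.0116²+0.0122²) = 0.6891.
B = (4π×10⁻⁷ × 5.39) / (4π × 0.0122) × (0.9495 + 0.6891) = 7.24×10⁻⁵ T.

B ≈ 72.4 μT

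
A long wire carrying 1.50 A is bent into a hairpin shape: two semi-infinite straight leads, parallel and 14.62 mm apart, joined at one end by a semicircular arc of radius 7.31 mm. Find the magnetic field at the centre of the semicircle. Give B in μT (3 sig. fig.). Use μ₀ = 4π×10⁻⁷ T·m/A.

The semicircular arc contributes B_arc = μ₀I·π/(4πR) = μ₀I/(4R) = 6.45×10⁻⁵ T.
Each semi-infinite lead is at perpendicular distance R = 0.00731 m from the centre, with the perpendicular foot at its near end, so it contributes μ₀I/(4πR); both point the same way, together 4.10×10⁻⁵ T.
Arc and leads all point the same direction: B = 6.45×10⁻⁵ + 4.10×10⁻⁵ = 1.06×10⁻⁴ T.

B ≈ 106 μT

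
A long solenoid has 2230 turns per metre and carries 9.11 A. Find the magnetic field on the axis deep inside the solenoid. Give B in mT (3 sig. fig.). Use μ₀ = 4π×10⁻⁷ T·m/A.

Inside a long solenoid, B = μ₀nI with n = 2230 turns/m.
B = 4π×10⁻⁷ × 2230 × 9.11 = 2.55×10⁻² T.

B ≈ 25.5 mT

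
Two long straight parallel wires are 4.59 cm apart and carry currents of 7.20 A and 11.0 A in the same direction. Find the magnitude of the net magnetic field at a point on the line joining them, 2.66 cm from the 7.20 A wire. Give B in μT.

B ≈ 59.9 μT

Each long wire gives B = μ₀I/(2πd). Distances are d₁ = 0.0266 m and d₂ = 0.0193 m.
B₁ = 5.41×10⁻⁵ T, B₂ = 1.14×10⁻⁴ T.
Between parallel currents the two contributions point in opposite directions, so they subtract. B = |B₁ − B₂| = |5.41×10⁻⁵ − 1.14×10⁻⁴| = 5.99×10⁻⁵ T.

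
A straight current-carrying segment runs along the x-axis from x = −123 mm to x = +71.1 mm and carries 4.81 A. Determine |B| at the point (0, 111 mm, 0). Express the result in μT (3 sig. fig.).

B ≈ 5.55 μT

For a finite straight segment, B = (μ₀I/4πd)(sinθ₁ + sinθ₂), where θ₁, θ₂ are the angles from the perpendicular to each end.
The perpendicular distance is d = 0.111 m; the end-offsets along the wire are a = 0.123 m and b = 0.0711 m.
sinθ₁ = 0.123/√(0.123²+0.111²) = 0.7424; sinθ₂ = 0.0711/√(0.0711²+0.111²) = 0.5394.
B = (4π×10⁻⁷ × 4.81) / (4π × 0.111) × (0.7424 + 0.5394) = 5.55×10⁻⁶ T.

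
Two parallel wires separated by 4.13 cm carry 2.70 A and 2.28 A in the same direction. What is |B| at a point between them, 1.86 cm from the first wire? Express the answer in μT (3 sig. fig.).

B ≈ 8.94 μT

Each long wire gives B = μ₀I/(2πd). Distances are d₁ = 0.0186 m and d₂ = 0.0227 m.
B₁ = 2.90×10⁻⁵ T, B₂ = 2.01×10⁻⁵ T.
Between parallel currents the two contributions point in opposite directions, so they subtract. B = |B₁ − B₂| = |2.90×10⁻⁵ − 2.01×10⁻⁵| = 8.94×10⁻⁶ T.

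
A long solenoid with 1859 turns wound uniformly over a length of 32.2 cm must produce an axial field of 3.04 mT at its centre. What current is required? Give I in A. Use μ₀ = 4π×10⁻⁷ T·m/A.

I ≈ 0.419 A

Inside a long solenoid B = μ₀nI with n = 5773 m⁻¹, so I = B/(μ₀n).
I = 3.04×10⁻³ / (4π×10⁻⁷ × 5773) = 0.419 A.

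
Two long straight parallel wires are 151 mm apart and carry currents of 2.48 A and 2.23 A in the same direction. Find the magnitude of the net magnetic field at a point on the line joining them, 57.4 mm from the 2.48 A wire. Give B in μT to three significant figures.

B ≈ 3.88 μT

Each long wire gives B = μ₀I/(2πd). Distances are d₁ = 0.0574 m and d₂ = 0.0936 m.
B₁ = 8.64×10⁻⁶ T, B₂ = 4.76×10⁻⁶ T.
Between parallel currents the two contributions point in opposite directions, so they subtract. B = |B₁ − B₂| = |8.64×10⁻⁶ − 4.76×10⁻⁶| = 3.88×10⁻⁶ T.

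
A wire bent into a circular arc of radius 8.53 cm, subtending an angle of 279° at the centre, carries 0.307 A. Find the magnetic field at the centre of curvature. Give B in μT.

The Biot–Savart field of a circular arc at its centre is B = μ₀Iφ/(4πR), with φ = 4.869 rad.
B = (4π×10⁻⁷ × 0.307 × 4.869) / (4π × 0.0853) = 1.75×10⁻⁶ T.

B ≈ 1.75 μT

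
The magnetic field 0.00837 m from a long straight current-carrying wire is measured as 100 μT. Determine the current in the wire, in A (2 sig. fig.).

For a long straight wire B = μ₀I/(2πd), so I = 2πdB/μ₀.
I = 2π × 0.00837 × 1.00×10⁻⁴ / (4π×10⁻⁷) = 4.18 A.

I ≈ 4.2 A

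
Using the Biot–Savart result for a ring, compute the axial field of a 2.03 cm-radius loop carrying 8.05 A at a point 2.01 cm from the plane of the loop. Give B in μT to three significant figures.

On the axis of a circular loop, B = μ₀IR² / [2(R²+z²)^(3/2)].
R² + z² = (0.0203)² + (0.0201)² = 0.0008161 m², and (R²+z²)^(3/2) = 2.33×10⁻⁵ m³.
B = (4π×10⁻⁷ × 8.05 × 0.0004121) / (2 × 2.33×10⁻⁵) = 8.94×10⁻⁵ T.

B ≈ 89.4 μT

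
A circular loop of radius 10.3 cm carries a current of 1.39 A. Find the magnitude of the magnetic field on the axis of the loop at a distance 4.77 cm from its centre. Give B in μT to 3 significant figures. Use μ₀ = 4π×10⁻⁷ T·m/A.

B ≈ 6.34 μT

On the axis of a circular loop, B = μ₀IR² / [2(R²+z²)^(3/2)].
R² + z² = (0.103)² + (0.0477)² = 0.01288 m², and (R²+z²)^(3/2) = 1.46×10⁻³ m³.
B = (4π×10⁻⁷ × 1.39 × 0.01061) / (2 × 1.46×10⁻³) = 6.34×10⁻⁶ T.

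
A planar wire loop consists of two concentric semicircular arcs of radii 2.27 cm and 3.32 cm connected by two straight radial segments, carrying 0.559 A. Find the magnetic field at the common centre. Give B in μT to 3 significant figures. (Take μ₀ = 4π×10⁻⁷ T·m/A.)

B ≈ 2.45 μT

The radial connectors point toward the centre, so dl × r̂ = 0 and they contribute nothing.
Each semicircle gives μ₀I/(4R): inner arc 7.74×10⁻⁶ T, outer arc 5.29×10⁻⁶ T.
The two arcs carry current in opposite angular senses, so their fields oppose: B = |7.74×10⁻⁶ − 5.29×10⁻⁶| = 2.45×10⁻⁶ T.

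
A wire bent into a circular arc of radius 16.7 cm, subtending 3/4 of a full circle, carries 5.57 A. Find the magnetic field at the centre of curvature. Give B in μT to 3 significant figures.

The Biot–Savart field of a circular arc at its centre is B = μ₀Iφ/(4πR), with φ = 4.712 rad.
B = (4π×10⁻⁷ × 5.57 × 4.712) / (4π × 0.167) = 1.57×10⁻⁵ T.

B ≈ 15.7 μT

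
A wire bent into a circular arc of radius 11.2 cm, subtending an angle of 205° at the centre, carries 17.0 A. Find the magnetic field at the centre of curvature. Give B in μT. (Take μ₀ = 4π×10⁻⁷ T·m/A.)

B ≈ 54.3 μT

The Biot–Savart field of a circular arc at its centre is B = μ₀Iφ/(4πR), with φ = 3.578 rad.
B = (4π×10⁻⁷ × 17.0 × 3.578) / (4π × 0.112) = 5.43×10⁻⁵ T.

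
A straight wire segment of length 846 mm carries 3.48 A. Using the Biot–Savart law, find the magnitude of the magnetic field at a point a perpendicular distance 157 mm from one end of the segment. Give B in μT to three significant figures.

B ≈ 2.18 μT

For a finite straight segment, B = (μ₀I/4πd)(sinθ₁ + sinθ₂), where θ₁, θ₂ are the angles from the perpendicular to each end.
The perpendicular foot is at one end, so the two end-offsets along the wire are 0 and L = 0.846 m.
sinθ₁ = 0/√(0²+0.157²) = 0.0000; sinθ₂ = 0.846/√(0.846²+0.157²) = 0.9832.
B = (4π×10⁻⁷ × 3.48) / (4π × 0.157) × (0.0000 + 0.9832) = 2.18×10⁻⁶ T.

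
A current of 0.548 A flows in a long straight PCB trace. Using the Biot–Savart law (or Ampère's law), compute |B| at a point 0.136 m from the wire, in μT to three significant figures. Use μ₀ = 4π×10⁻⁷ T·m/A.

For an infinitely long straight wire, B = μ₀I/(2πd).
B = (4π×10⁻⁷ × 0.548) / (2π × 0.136) = 8.06×10⁻⁷ T.

B ≈ 0.806 μT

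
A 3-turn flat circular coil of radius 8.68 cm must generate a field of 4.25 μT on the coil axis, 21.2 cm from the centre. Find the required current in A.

I ≈ 3.60 A

For an N-turn coil, B = Nμ₀IR²/[2(R²+z²)^(3/2)] with R = 0.0868 m, z = 0.212 m, so I = 2B(R²+z²)^(3/2)/(Nμ₀R²) = 2 × 4.25×10⁻⁶ × 1.20×10⁻² / (3 × 4π×10⁻⁷ × 0.007534) = 3.60 A.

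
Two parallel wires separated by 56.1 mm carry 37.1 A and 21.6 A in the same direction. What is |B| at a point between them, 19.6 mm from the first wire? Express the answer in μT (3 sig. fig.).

B ≈ 260 μT

Each long wire gives B = μ₀I/(2πd). Distances are d₁ = 0.0196 m and d₂ = 0.0365 m.
B₁ = 3.79×10⁻⁴ T, B₂ = 1.18×10⁻⁴ T.
Between parallel currents the two contributions point in opposite directions, so they subtract. B = |B₁ − B₂| = |3.79×10⁻⁴ − 1.18×10⁻⁴| = 2.60×10⁻⁴ T.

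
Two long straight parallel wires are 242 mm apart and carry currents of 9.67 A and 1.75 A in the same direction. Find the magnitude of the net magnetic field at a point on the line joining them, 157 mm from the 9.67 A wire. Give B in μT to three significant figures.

Each long wire gives B = μ₀I/(2πd). Distances are d₁ = 0.157 m and d₂ = 0.085 m.
B₁ = 1.23×10⁻⁵ T, B₂ = 4.12×10⁻⁶ T.
Between parallel currents the two contributions point in opposite directions, so they subtract. B = |B₁ − B₂| = |1.23×10⁻⁵ − 4.12×10⁻⁶| = 8.20×10⁻⁶ T.

B ≈ 8.20 μT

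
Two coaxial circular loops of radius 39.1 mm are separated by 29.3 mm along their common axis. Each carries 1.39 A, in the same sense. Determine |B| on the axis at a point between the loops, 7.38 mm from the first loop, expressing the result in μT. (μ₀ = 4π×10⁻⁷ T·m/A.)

B ≈ 36.0 μT

Each loop contributes B = μ₀IR²/[2(R²+z²)^(3/2)] on the axis, with z measured from that loop.
Loop 1 (z = 0.00738 m): B₁ = 2.12×10⁻⁵ T. Loop 2 (z = 0.02192 m): B₂ = 1.48×10⁻⁵ T.
The fields add: B = B₁ + B₂ = 3.60×10⁻⁵ T.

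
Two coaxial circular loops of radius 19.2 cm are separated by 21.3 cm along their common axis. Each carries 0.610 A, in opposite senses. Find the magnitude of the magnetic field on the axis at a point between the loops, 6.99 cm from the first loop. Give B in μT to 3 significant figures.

Each loop contributes B = μ₀IR²/[2(R²+z²)^(3/2)] on the axis, with z measured from that loop.
Loop 1 (z = 0.0699 m): B₁ = 1.66×10⁻⁶ T. Loop 2 (z = 0.1431 m): B₂ = 1.03×10⁻⁶ T.
The fields oppose: B = |B₁ − B₂| = 6.27×10⁻⁷ T.

B ≈ 0.627 μT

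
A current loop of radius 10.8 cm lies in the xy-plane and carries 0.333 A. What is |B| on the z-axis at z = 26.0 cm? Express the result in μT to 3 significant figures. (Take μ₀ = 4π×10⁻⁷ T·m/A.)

B ≈ 0.109 μT

On the axis of a circular loop, B = μ₀IR² / [2(R²+z²)^(3/2)].
R² + z² = (0.108)² + (0.26)² = 0.07926 m², and (R²+z²)^(3/2) = 2.23×10⁻² m³.
B = (4π×10⁻⁷ × 0.333 × 0.01166) / (2 × 2.23×10⁻²) = 1.09×10⁻⁷ T.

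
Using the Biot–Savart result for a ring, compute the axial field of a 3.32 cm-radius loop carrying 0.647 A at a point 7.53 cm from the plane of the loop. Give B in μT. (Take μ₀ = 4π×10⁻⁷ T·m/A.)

On the axis of a circular loop, B = μ₀IR² / [2(R²+z²)^(3/2)].
R² + z² = (0.0332)² + (0.0753)² = 0.006772 m², and (R²+z²)^(3/2) = 5.57×10⁻⁴ m³.
B = (4π×10⁻⁷ × 0.647 × 0.001102) / (2 × 5.57×10⁻⁴) = 8.04×10⁻⁷ T.

B ≈ 0.804 μT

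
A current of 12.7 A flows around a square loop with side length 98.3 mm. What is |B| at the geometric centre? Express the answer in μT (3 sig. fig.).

B ≈ 146 μT

Each side is a finite straight segment at perpendicular distance d = a/(2 tan(π/4)) = 0.04915 m from the centre, with end-angles ±π/4.
One side contributes B₁ = (μ₀I/4πd)·2 sin(π/4) = 3.65×10⁻⁵ T.
All 4 sides add in the same direction: B = 4 × 3.65×10⁻⁵ = 1.46×10⁻⁴ T.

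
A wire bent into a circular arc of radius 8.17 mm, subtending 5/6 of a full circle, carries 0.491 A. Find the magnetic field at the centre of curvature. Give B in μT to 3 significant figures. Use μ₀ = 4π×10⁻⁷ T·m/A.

The Biot–Savart field of a circular arc at its centre is B = μ₀Iφ/(4πR), with φ = 5.236 rad.
B = (4π×10⁻⁷ × 0.491 × 5.236) / (4π × 0.00817) = 3.15×10⁻⁵ T.

B ≈ 31.5 μT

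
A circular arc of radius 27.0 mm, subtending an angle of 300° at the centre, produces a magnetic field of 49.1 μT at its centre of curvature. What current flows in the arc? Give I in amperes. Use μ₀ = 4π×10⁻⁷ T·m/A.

For a circular arc, B = μ₀Iφ/(4πR) with φ in radians; here φ = 5.236 rad.
So I = 4πRB/(μ₀φ) = 4π × 0.027 × 4.91×10⁻⁵ / (4π×10⁻⁷ × 5.236) = 2.53 A.

I ≈ 2.53 A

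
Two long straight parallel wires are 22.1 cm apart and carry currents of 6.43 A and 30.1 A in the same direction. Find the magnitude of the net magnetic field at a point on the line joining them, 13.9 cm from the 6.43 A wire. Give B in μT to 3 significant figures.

Each long wire gives B = μ₀I/(2πd). Distances are d₁ = 0.139 m and d₂ = 0.082 m.
B₁ = 9.25×10⁻⁶ T, B₂ = 7.34×10⁻⁵ T.
Between parallel currents the two contributions point in opposite directions, so they subtract. B = |B₁ − B₂| = |9.25×10⁻⁶ − 7.34×10⁻⁵| = 6.42×10⁻⁵ T.

B ≈ 64.2 μT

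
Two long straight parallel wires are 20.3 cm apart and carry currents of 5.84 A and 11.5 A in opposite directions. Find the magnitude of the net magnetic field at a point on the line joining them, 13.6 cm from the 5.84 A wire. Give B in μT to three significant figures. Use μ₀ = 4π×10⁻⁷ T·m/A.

Each long wire gives B = μ₀I/(2πd). Distances are d₁ = 0.136 m and d₂ = 0.067 m.
B₁ = 8.59×10⁻⁶ T, B₂ = 3.43×10⁻⁵ T.
Between antiparallel currents both contributions point the same way, so they add. B = B₁ + B₂ = 8.59×10⁻⁶ + 3.43×10⁻⁵ = 4.29×10⁻⁵ T.

B ≈ 42.9 μT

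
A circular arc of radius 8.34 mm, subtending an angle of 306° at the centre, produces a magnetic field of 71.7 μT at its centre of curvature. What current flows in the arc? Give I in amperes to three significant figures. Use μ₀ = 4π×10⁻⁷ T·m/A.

I ≈ 1.12 A

For a circular arc, B = μ₀Iφ/(4πR) with φ in radians; here φ = 5.341 rad.
So I = 4πRB/(μ₀φ) = 4π × 0.00834 × 7.17×10⁻⁵ / (4π×10⁻⁷ × 5.341) = 1.12 A.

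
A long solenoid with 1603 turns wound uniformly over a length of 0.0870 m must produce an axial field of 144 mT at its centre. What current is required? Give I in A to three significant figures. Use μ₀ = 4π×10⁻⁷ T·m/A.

I ≈ 6.22 A

Inside a long solenoid B = μ₀nI with n = 1.843×10⁴ m⁻¹, so I = B/(μ₀n).
I = 0.144 / (4π×10⁻⁷ × 1.843×10⁴) = 6.22 A.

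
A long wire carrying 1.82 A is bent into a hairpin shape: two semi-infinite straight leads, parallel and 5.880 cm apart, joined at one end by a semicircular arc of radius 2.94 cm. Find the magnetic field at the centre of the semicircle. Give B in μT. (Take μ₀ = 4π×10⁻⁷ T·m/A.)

B ≈ 31.8 μT

The semicircular arc contributes B_arc = μ₀I·π/(4πR) = μ₀I/(4R) = 1.94×10⁻⁵ T.
Each semi-infinite lead is at perpendicular distance R = 0.0294 m from the centre, with the perpendicular foot at its near end, so it contributes μ₀I/(4πR); both point the same way, together 1.24×10⁻⁵ T.
Arc and leads all point the same direction: B = 1.94×10⁻⁵ + 1.24×10⁻⁵ = 3.18×10⁻⁵ T.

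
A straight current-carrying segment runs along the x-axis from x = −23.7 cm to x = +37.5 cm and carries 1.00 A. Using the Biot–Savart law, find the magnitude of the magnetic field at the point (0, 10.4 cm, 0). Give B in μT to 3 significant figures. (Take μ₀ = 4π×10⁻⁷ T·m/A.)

B ≈ 1.81 μT

For a finite straight segment, B = (μ₀I/4πd)(sinθ₁ + sinθ₂), where θ₁, θ₂ are the angles from the perpendicular to each end.
The perpendicular distance is d = 0.104 m; the end-offsets along the wire are a = 0.237 m and b = 0.375 m.
sinθ₁ = 0.237/√(0.237²+0.104²) = 0.9157; sinθ₂ = 0.375/√(0.375²+0.104²) = 0.9636.
B = (4π×10⁻⁷ × 1.00) / (4π × 0.104) × (0.9157 + 0.9636) = 1.81×10⁻⁶ T.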